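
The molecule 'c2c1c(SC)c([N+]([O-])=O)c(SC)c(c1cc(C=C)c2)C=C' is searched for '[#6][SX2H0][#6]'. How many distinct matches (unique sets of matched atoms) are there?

2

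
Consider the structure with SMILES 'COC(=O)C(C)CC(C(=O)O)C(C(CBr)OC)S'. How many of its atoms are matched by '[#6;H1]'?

4

The query [#6;H1] means: any carbon bearing exactly one hydrogen.
Check the 18 heavy atoms by environment: 2× C (H2) → no; 4× C (H1) → match; 3× C (H3) → no; 4× O (H0) → no; 2× C (H0) → no; 1× O (H1) → no; 1× S (H1) → no; 1× Br (H0) → no.
That gives 4 matching atoms.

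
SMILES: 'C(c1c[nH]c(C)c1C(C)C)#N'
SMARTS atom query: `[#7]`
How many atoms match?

The query [#7] means: #7 matches any nitrogen atom regardless of aromaticity.
Check the 11 heavy atoms by environment: 1× n (aromatic) → match; 4× c (aromatic) → no; 5× C → no; 1× N → match.
Summing the matching environments: 1 + 1 = 2 matching atoms.

2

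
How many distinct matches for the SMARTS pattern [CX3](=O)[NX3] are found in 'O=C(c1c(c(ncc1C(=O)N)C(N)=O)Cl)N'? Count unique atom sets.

3

[CX3](=O)[NX3] is the SMARTS for an amide: a carbonyl carbon bonded to a trivalent nitrogen.
The molecule carries 3 separate instances of a primary amide (-C(=O)NH2) meeting every constraint; each maps to a distinct set of atoms, giving 3 matches.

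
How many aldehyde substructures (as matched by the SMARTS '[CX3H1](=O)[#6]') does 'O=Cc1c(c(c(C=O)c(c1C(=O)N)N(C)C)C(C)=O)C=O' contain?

3

[CX3H1](=O)[#6] is the SMARTS for an aldehyde: an sp2 carbon with one H, double-bonded to O and single-bonded to carbon.
The molecule carries 3 separate instances of an aldehyde (-CHO) meeting every constraint; each maps to a distinct set of atoms, giving 3 matches.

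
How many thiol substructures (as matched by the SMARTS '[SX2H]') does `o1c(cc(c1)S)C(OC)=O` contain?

[SX2H] is the SMARTS for a thiol: an aliphatic sulfur with two connections, one being H.
Exactly one fragment in the molecule meets all constraints, giving 1 match.

1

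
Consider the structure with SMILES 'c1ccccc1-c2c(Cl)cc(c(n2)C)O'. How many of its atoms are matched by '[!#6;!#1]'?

The query [!#6;!#1] means: not carbon and not hydrogen — any heteroatom.
Check the 15 heavy atoms by environment: 1× n (aromatic) → match; 11× c (aromatic) → no; 1× O → match; 1× C → no; 1× Cl → match.
Summing the matching environments: 1 + 1 + 1 = 3 matching atoms.

3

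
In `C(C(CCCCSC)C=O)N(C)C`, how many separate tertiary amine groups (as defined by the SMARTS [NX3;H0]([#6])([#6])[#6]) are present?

1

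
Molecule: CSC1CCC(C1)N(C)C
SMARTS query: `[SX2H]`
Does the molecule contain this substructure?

No

The pattern [SX2H] describes an aliphatic sulfur with two connections, one being H — a thiol.
The closest candidate here is a methylthio ether (-SCH3), but the sulfur has H0 (bonded to two carbons), not H1. No other fragment satisfies the full query, so there is no match.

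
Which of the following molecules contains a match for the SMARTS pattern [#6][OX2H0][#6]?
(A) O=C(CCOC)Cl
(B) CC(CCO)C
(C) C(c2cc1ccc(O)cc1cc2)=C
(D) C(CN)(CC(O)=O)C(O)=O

[#6][OX2H0][#6] describes an aliphatic oxygen bridging two carbons with no H on the oxygen (an ether).
(A) contains a methoxy ether (-OCH3), which satisfies every atom and bond constraint.
(B) has a hydroxyl group (-OH) but the oxygen has H1, not H0 bridging two carbons.
(C) has a hydroxyl group (-OH) but the oxygen has H1, not H0 bridging two carbons.
(D) has a carboxylic acid group (-C(=O)OH) but the -OH oxygen has H1; the =O is OX1, not OX2.
So the answer is (A).

A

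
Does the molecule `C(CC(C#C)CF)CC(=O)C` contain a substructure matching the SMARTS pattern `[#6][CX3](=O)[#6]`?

The pattern [#6][CX3](=O)[#6] describes a carbonyl carbon (no H) flanked by two carbons — a ketone.
The molecule carries an acetyl/ketone group (-C(=O)CH3), whose atoms satisfy every constraint of the query, so the pattern matches.

Yes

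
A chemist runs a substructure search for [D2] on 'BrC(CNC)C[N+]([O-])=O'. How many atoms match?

The query [D2] means: atom with exactly two heavy-atom neighbours.
Check the 9 heavy atoms by environment: 2× C (D2) → match; 1× C (D3) → no; 1× N (D2) → match; 1× C (D1) → no; 1× N (charge +1, D3) → no; 1× O (charge -1, D1) → no; 1× O (D1) → no; 1× Br (D1) → no.
Summing the matching environments: 2 + 1 = 3 matching atoms.

3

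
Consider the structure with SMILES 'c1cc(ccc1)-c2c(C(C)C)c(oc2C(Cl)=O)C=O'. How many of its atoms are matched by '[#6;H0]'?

The query [#6;H0] means: any carbon with no attached hydrogen.
Check the 19 heavy atoms by environment: 1× o (aromatic, H0) → no; 5× c (aromatic, H0) → match; 2× C (H1) → no; 2× C (H3) → no; 2× O (H0) → no; 5× c (aromatic, H1) → no; 1× C (H0) → match; 1× Cl (H0) → no.
Summing the matching environments: 5 + 1 = 6 matching atoms.

6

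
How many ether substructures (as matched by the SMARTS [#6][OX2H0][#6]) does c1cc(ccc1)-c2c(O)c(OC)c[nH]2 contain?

1

[#6][OX2H0][#6] is the SMARTS for an ether: an aliphatic oxygen bridging two carbons with no H on the oxygen.
Exactly one fragment in the molecule meets all constraints, giving 1 match.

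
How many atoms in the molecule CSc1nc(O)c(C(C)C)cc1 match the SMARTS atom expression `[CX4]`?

4

The query [CX4] means: C with X4: aliphatic carbon with exactly 4 total connections (bonds + H).
Check the 12 heavy atoms by environment: 1× n (aromatic, X2) → no; 5× c (aromatic, X3) → no; 4× C (X4) → match; 1× S (X2) → no; 1× O (X2) → no.
That gives 4 matching atoms.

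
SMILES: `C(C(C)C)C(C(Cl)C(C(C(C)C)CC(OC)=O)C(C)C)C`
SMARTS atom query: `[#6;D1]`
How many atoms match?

Check the 21 heavy atoms by environment: 2× C (D2) → no; 8× C (D3) → no; 8× C (D1) → match; 1× O (D1) → no; 1× O (D2) → no; 1× Cl (D1) → no.
That gives 8 matching atoms.

8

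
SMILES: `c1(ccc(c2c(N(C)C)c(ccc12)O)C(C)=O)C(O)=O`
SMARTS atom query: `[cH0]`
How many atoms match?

Check the 20 heavy atoms by environment: 6× c (aromatic, H0) → match; 4× c (aromatic, H1) → no; 2× O (H1) → no; 2× C (H0) → no; 2× O (H0) → no; 3× C (H3) → no; 1× N (H0) → no.
That gives 6 matching atoms.

6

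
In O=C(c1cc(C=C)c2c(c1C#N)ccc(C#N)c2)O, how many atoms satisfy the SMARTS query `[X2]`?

The query [X2] means: any atom with exactly two total connections (bonds + H).
Check the 19 heavy atoms by environment: 10× c (aromatic, X3) → no; 3× C (X3) → no; 2× C (X2) → match; 2× N (X1) → no; 1× O (X1) → no; 1× O (X2) → match.
Summing the matching environments: 2 + 1 = 3 matching atoms.

3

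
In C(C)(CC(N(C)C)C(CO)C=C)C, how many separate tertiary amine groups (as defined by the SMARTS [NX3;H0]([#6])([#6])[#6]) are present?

1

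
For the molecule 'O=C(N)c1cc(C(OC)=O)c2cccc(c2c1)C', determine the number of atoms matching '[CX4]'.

Check the 18 heavy atoms by environment: 10× c (aromatic, X3) → no; 2× C (X3) → no; 2× O (X1) → no; 1× N (X3) → no; 2× C (X4) → match; 1× O (X2) → no.
That gives 2 matching atoms.

2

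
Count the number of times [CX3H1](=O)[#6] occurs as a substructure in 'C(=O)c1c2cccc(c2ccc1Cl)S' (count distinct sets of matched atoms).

[CX3H1](=O)[#6] is the SMARTS for an aldehyde: an sp2 carbon with one H, double-bonded to O and single-bonded to carbon.
Exactly one fragment in the molecule meets all constraints, giving 1 match.

1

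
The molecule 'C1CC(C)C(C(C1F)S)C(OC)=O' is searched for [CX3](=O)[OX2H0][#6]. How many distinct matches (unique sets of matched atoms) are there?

[CX3](=O)[OX2H0][#6] is the SMARTS for an ester: a carbonyl carbon bonded to an oxygen that is itself bonded to carbon (no H on that O).
Exactly one fragment in the molecule meets all constraints, giving 1 match.

1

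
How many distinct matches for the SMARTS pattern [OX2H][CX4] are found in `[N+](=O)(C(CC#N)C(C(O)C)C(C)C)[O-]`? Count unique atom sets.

[OX2H][CX4] is the SMARTS for an aliphatic alcohol: a hydroxyl oxygen bound to an sp3 (X4) carbon.
Exactly one fragment in the molecule meets all constraints, giving 1 match.

1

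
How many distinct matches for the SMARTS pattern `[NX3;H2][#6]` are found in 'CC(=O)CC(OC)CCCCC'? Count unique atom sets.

0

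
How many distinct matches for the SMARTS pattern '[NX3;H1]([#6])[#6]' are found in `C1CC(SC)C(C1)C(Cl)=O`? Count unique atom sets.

0

[NX3;H1]([#6])[#6] is the SMARTS for a secondary amine: a trivalent nitrogen with one H, bonded to two carbons.
No fragment in the molecule satisfies every constraint, giving 0 matches.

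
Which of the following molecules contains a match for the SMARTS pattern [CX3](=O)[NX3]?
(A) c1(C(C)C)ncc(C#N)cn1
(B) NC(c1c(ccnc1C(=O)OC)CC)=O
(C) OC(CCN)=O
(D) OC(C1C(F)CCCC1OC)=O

B

[CX3](=O)[NX3] describes a carbonyl carbon bonded to a trivalent nitrogen (an amide).
(A) has a nitrile (-C#N) but the nitrile N is NX1 (triple-bonded), not NX3.
(B) contains a primary amide (-C(=O)NH2), which satisfies every atom and bond constraint.
(C) has a primary amino group (-NH2) but the -NH2 is not attached to a carbonyl carbon.
(D) has a carboxylic acid group (-C(=O)OH) but the carbonyl is bonded to O, not to an NX3 nitrogen.
So the answer is (B).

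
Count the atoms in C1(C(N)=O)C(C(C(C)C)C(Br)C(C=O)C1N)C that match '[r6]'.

6

The query [r6] means: r6 matches atoms in a six-membered ring.
Check the 17 heavy atoms by environment: 6× C (in 6-ring) → match; 6× C (acyclic) → no; 2× O (acyclic) → no; 2× N (acyclic) → no; 1× Br (acyclic) → no.
That gives 6 matching atoms.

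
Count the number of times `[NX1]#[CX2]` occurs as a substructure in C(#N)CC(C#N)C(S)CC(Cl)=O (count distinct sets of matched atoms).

2

[NX1]#[CX2] is the SMARTS for a nitrile: a nitrogen triple-bonded to a two-connected carbon.
The molecule carries 2 separate instances of a nitrile (-C#N) meeting every constraint; each maps to a distinct set of atoms, giving 2 matches.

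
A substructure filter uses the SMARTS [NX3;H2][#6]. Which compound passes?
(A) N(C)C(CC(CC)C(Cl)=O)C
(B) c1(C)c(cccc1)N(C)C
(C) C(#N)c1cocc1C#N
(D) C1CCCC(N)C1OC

[NX3;H2][#6] describes a trivalent nitrogen with two H attached to carbon (a primary amine).
(A) has an N-methylamino group (-NHCH3) but the nitrogen bears two carbons and only one H (H1), not H2.
(B) has a dimethylamino group (-N(CH3)2) but the nitrogen has H0, not H2.
(C) has a nitrile (-C#N) but the nitrogen is NX1 (triple-bonded), not NX3 with two H.
(D) contains a primary amino group (-NH2), which satisfies every atom and bond constraint.
So the answer is (D).

D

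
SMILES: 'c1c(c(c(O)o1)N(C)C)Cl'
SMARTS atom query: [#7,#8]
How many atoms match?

3

The query [#7,#8] means: nitrogen or oxygen (comma = OR).
Check the 10 heavy atoms by environment: 1× o (aromatic) → match; 4× c (aromatic) → no; 1× N → match; 2× C → no; 1× O → match; 1× Cl → no.
Summing the matching environments: 1 + 1 + 1 = 3 matching atoms.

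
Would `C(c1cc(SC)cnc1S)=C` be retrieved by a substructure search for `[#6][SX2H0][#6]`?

Yes

The pattern [#6][SX2H0][#6] describes an aliphatic sulfur bridging two carbons with no H on the sulfur — a thioether.
The molecule carries a methylthio ether (-SCH3), whose atoms satisfy every constraint of the query, so the pattern matches.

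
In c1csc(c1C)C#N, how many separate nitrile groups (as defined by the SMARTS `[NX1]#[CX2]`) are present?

[NX1]#[CX2] is the SMARTS for a nitrile: a nitrogen triple-bonded to a two-connected carbon.
Exactly one fragment in the molecule meets all constraints, giving 1 match.

1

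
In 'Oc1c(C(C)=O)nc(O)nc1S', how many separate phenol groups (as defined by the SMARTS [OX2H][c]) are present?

2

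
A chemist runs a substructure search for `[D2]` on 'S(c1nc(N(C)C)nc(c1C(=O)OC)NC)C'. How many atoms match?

The query [D2] means: atom with exactly two heavy-atom neighbours.
Check the 17 heavy atoms by environment: 2× n (aromatic, D2) → match; 4× c (aromatic, D3) → no; 1× C (D3) → no; 1× O (D1) → no; 1× O (D2) → match; 5× C (D1) → no; 1× N (D2) → match; 1× N (D3) → no; 1× S (D2) → match.
Summing the matching environments: 2 + 1 + 1 + 1 = 5 matching atoms.

5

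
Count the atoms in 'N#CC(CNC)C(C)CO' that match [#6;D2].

Check the 10 heavy atoms by environment: 3× C (D2) → match; 2× C (D3) → no; 2× C (D1) → no; 1× N (D1) → no; 1× O (D1) → no; 1× N (D2) → no.
That gives 3 matching atoms.

3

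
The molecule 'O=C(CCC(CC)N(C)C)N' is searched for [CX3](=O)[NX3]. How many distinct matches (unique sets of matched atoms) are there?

1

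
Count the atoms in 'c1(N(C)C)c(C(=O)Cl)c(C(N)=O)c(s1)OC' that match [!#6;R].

The query [!#6;R] means: non-carbon atom that is part of a ring.
Check the 16 heavy atoms by environment: 1× s (aromatic, in 5-ring) → match; 4× c (aromatic, in 5-ring) → no; 3× O (acyclic) → no; 5× C (acyclic) → no; 2× N (acyclic) → no; 1× Cl (acyclic) → no.
That gives 1 matching atom.

1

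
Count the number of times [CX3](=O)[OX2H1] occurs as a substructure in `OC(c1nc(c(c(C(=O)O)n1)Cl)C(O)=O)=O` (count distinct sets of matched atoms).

3

[CX3](=O)[OX2H1] is the SMARTS for a carboxylic acid: an sp2 carbon double-bonded to O and single-bonded to an -OH oxygen.
The molecule carries 3 separate instances of a carboxylic acid group (-C(=O)OH) meeting every constraint; each maps to a distinct set of atoms, giving 3 matches.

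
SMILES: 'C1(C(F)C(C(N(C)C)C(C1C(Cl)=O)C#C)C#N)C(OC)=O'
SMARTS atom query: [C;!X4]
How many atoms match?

5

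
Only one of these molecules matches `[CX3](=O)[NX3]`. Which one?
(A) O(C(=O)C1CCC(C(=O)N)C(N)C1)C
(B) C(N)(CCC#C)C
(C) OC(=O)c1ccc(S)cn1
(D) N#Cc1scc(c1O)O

A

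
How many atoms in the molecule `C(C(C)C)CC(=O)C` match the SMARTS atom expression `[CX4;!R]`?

6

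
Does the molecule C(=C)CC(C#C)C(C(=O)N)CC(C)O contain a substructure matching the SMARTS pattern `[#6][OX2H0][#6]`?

No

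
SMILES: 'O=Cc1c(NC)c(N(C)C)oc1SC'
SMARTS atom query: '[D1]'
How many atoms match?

5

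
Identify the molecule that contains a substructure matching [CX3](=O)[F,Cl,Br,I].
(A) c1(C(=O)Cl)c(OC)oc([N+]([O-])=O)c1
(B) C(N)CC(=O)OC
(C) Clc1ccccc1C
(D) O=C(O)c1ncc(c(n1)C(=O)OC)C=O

A

[CX3](=O)[F,Cl,Br,I] describes a carbonyl carbon bonded to a halogen (an acyl halide).
(A) contains an acyl chloride (-C(=O)Cl), which satisfies every atom and bond constraint.
(B) has a methyl-ester group (-C(=O)OCH3) but the carbonyl is bonded to -O-C, not to a halogen.
(C) has a chloro substituent but the Cl is not on a carbonyl carbon.
(D) has a carboxylic acid group (-C(=O)OH) but the carbonyl is bonded to -OH, not to a halogen.
So the answer is (A).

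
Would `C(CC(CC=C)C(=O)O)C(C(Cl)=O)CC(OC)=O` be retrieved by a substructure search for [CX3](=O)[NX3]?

The pattern [CX3](=O)[NX3] describes a carbonyl carbon bonded to a trivalent nitrogen — an amide.
The closest candidate here is a carboxylic acid group (-C(=O)OH), but the carbonyl is bonded to O, not to an NX3 nitrogen. No other fragment satisfies the full query, so there is no match.

No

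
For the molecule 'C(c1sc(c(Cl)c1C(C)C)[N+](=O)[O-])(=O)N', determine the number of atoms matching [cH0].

4

Check the 15 heavy atoms by environment: 1× s (aromatic, H0) → no; 4× c (aromatic, H0) → match; 1× C (H1) → no; 2× C (H3) → no; 1× C (H0) → no; 2× O (H0) → no; 1× N (H2) → no; 1× Cl (H0) → no; 1× N (charge +1, H0) → no; 1× O (charge -1, H0) → no.
That gives 4 matching atoms.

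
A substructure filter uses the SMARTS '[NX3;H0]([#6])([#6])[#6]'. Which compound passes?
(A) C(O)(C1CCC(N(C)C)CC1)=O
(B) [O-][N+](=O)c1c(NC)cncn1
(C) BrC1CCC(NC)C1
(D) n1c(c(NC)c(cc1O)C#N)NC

A

[NX3;H0]([#6])([#6])[#6] describes a trivalent nitrogen with no H, bonded to three carbons (a tertiary amine).
(A) contains a dimethylamino group (-N(CH3)2), which satisfies every atom and bond constraint.
(B) has an N-methylamino group (-NHCH3) but the nitrogen still has one H (H1), not H0.
(C) has an N-methylamino group (-NHCH3) but the nitrogen still has one H (H1), not H0.
(D) has an N-methylamino group (-NHCH3) but the nitrogen still has one H (H1), not H0.
So the answer is (A).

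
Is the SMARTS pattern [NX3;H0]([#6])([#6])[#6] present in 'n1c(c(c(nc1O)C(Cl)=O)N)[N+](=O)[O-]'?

No

The pattern [NX3;H0]([#6])([#6])[#6] describes a trivalent nitrogen with no H, bonded to three carbons — a tertiary amine.
The closest candidate here is a primary amino group (-NH2), but the nitrogen has H2, not H0 with three carbons. No other fragment satisfies the full query, so there is no match.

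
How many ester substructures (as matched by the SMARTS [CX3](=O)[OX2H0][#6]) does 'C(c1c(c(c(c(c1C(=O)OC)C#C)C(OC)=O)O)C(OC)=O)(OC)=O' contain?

[CX3](=O)[OX2H0][#6] is the SMARTS for an ester: a carbonyl carbon bonded to an oxygen that is itself bonded to carbon (no H on that O).
The molecule carries 4 separate instances of a methyl-ester group (-C(=O)OCH3) meeting every constraint; each maps to a distinct set of atoms, giving 4 matches.

4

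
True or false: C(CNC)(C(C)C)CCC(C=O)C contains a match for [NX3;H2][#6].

False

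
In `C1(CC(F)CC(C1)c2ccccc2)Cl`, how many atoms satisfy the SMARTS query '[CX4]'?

The query [CX4] means: C with X4: aliphatic carbon with exactly 4 total connections (bonds + H).
Check the 14 heavy atoms by environment: 6× C (X4) → match; 1× F (X1) → no; 1× Cl (X1) → no; 6× c (aromatic, X3) → no.
That gives 6 matching atoms.

6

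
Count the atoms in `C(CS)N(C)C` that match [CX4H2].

The query [CX4H2] means: sp3 carbon (X4) with exactly two hydrogens.
Check the 6 heavy atoms by environment: 2× C (H2, X4) → match; 1× S (H1, X2) → no; 1× N (H0, X3) → no; 2× C (H3, X4) → no.
That gives 2 matching atoms.

2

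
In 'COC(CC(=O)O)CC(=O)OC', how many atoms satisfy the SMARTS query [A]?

12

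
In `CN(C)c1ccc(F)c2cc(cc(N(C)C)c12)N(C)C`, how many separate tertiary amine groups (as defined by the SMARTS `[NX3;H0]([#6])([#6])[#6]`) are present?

3

[NX3;H0]([#6])([#6])[#6] is the SMARTS for a tertiary amine: a trivalent nitrogen with no H, bonded to three carbons.
The molecule carries 3 separate instances of a dimethylamino group (-N(CH3)2) meeting every constraint; each maps to a distinct set of atoms, giving 3 matches.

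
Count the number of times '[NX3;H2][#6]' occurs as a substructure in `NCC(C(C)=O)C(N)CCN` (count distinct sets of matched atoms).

[NX3;H2][#6] is the SMARTS for a primary amine: a trivalent nitrogen with two H attached to carbon.
The molecule carries 3 separate instances of a primary amino group (-NH2) meeting every constraint; each maps to a distinct set of atoms, giving 3 matches.

3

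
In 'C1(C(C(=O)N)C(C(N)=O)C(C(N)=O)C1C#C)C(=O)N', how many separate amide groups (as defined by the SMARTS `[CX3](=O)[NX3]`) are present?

[CX3](=O)[NX3] is the SMARTS for an amide: a carbonyl carbon bonded to a trivalent nitrogen.
The molecule carries 4 separate instances of a primary amide (-C(=O)NH2) meeting every constraint; each maps to a distinct set of atoms, giving 4 matches.

4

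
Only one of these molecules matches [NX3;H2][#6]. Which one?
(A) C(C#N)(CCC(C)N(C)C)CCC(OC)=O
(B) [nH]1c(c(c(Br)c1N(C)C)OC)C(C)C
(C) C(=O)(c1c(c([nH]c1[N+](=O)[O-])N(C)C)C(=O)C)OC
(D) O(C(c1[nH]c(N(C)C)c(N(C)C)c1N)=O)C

[NX3;H2][#6] describes a trivalent nitrogen with two H attached to carbon (a primary amine).
(A) has a dimethylamino group (-N(CH3)2) but the nitrogen has H0, not H2.
(B) has a dimethylamino group (-N(CH3)2) but the nitrogen has H0, not H2.
(C) has a nitro group (-[N+](=O)[O-]) but the nitrogen is [N+] with no H, not NX3H2.
(D) contains a primary amino group (-NH2), which satisfies every atom and bond constraint.
So the answer is (D).

D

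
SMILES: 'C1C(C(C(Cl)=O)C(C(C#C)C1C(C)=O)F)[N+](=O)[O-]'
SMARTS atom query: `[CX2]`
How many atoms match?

2

Check the 18 heavy atoms by environment: 7× C (X4) → no; 1× F (X1) → no; 2× C (X3) → no; 3× O (X1) → no; 1× Cl (X1) → no; 1× N (charge +1, X3) → no; 1× O (charge -1, X1) → no; 2× C (X2) → match.
That gives 2 matching atoms.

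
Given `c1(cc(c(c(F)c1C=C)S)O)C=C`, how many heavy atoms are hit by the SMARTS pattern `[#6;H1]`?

The query [#6;H1] means: any carbon bearing exactly one hydrogen.
Check the 13 heavy atoms by environment: 5× c (aromatic, H0) → no; 1× c (aromatic, H1) → match; 1× O (H1) → no; 1× F (H0) → no; 2× C (H1) → match; 2× C (H2) → no; 1× S (H1) → no.
Summing the matching environments: 1 + 2 = 3 matching atoms.

3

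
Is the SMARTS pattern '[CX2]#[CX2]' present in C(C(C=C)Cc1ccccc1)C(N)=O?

No

The pattern [CX2]#[CX2] describes a carbon-carbon triple bond — an alkyne.
The closest candidate here is a vinyl group (-CH=CH2), but the C=C is a double bond; both carbons are CX3, not CX2. No other fragment satisfies the full query, so there is no match.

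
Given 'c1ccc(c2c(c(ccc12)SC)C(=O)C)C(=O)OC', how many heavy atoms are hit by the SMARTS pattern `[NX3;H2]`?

0

The query [NX3;H2] means: aliphatic N with 3 total connections, two of them H — an -NH2 nitrogen (amine or amide).
Check the 19 heavy atoms by environment: 5× c (aromatic, H0, X3) → no; 5× c (aromatic, H1, X3) → no; 2× C (H0, X3) → no; 2× O (H0, X1) → no; 1× O (H0, X2) → no; 3× C (H3, X4) → no; 1× S (H0, X2) → no.
No environment satisfies the query, so 0 matching atoms.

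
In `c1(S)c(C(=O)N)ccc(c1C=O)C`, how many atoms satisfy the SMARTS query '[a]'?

The query [a] means: a matches any aromatic atom.
Check the 13 heavy atoms by environment: 6× c (aromatic) → match; 3× C → no; 2× O → no; 1× N → no; 1× S → no.
That gives 6 matching atoms.

6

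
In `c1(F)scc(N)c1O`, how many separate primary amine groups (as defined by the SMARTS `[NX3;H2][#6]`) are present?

1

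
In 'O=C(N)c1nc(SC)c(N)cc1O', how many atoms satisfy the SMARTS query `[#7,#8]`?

5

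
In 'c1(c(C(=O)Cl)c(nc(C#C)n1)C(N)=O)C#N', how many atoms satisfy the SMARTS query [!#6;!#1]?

7

The query [!#6;!#1] means: not carbon and not hydrogen — any heteroatom.
Check the 16 heavy atoms by environment: 2× n (aromatic) → match; 4× c (aromatic) → no; 5× C → no; 2× O → match; 2× N → match; 1× Cl → match.
Summing the matching environments: 2 + 2 + 2 + 1 = 7 matching atoms.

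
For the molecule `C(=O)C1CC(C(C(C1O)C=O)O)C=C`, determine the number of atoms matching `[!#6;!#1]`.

4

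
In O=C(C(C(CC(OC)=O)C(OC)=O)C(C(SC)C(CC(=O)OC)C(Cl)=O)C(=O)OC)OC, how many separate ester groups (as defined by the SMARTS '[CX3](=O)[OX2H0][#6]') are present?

5

[CX3](=O)[OX2H0][#6] is the SMARTS for an ester: a carbonyl carbon bonded to an oxygen that is itself bonded to carbon (no H on that O).
The molecule carries 5 separate instances of a methyl-ester group (-C(=O)OCH3) meeting every constraint; each maps to a distinct set of atoms, giving 5 matches.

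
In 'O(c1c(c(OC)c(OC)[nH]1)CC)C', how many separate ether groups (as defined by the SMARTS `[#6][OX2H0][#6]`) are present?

3

[#6][OX2H0][#6] is the SMARTS for an ether: an aliphatic oxygen bridging two carbons with no H on the oxygen.
The molecule carries 3 separate instances of a methoxy ether (-OCH3) meeting every constraint; each maps to a distinct set of atoms, giving 3 matches.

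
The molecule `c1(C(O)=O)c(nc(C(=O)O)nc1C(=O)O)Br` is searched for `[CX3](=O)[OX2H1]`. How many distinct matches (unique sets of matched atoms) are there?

[CX3](=O)[OX2H1] is the SMARTS for a carboxylic acid: an sp2 carbon double-bonded to O and single-bonded to an -OH oxygen.
The molecule carries 3 separate instances of a carboxylic acid group (-C(=O)OH) meeting every constraint; each maps to a distinct set of atoms, giving 3 matches.

3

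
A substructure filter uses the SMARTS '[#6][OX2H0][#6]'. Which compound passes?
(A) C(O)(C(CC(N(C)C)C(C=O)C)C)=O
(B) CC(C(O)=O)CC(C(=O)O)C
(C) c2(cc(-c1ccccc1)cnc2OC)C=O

C

[#6][OX2H0][#6] describes an aliphatic oxygen bridging two carbons with no H on the oxygen (an ether).
(A) has a carboxylic acid group (-C(=O)OH) but the -OH oxygen has H1; the =O is OX1, not OX2.
(B) has a carboxylic acid group (-C(=O)OH) but the -OH oxygen has H1; the =O is OX1, not OX2.
(C) contains a methoxy ether (-OCH3), which satisfies every atom and bond constraint.
So the answer is (C).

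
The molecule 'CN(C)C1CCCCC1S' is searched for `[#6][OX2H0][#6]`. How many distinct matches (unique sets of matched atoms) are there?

0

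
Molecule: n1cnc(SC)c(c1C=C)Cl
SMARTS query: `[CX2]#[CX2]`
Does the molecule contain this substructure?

The pattern [CX2]#[CX2] describes a carbon-carbon triple bond — an alkyne.
The closest candidate here is a vinyl group (-CH=CH2), but the C=C is a double bond; both carbons are CX3, not CX2. No other fragment satisfies the full query, so there is no match.

No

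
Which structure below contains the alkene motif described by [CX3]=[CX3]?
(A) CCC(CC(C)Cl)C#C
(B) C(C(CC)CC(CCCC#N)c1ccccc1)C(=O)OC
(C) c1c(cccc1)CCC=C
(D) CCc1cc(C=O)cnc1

[CX3]=[CX3] describes a non-aromatic C=C double bond between two sp2 carbons (an alkene).
(A) has an ethynyl group (-C#CH) but the C-C bond is a triple bond, not a double bond.
(B) has an ethyl group (-CH2CH3) but its C-C bond is a single bond between CX4 carbons, not CX3=CX3.
(C) contains a vinyl group (-CH=CH2), which satisfies every atom and bond constraint.
(D) has an ethyl group (-CH2CH3) but its C-C bond is a single bond between CX4 carbons, not CX3=CX3.
So the answer is (C).

C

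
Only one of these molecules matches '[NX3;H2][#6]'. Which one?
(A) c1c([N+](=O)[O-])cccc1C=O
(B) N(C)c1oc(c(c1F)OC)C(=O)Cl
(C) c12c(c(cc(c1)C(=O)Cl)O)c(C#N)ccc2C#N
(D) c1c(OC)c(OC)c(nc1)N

[NX3;H2][#6] describes a trivalent nitrogen with two H attached to carbon (a primary amine).
(A) has a nitro group (-[N+](=O)[O-]) but the nitrogen is [N+] with no H, not NX3H2.
(B) has an N-methylamino group (-NHCH3) but the nitrogen bears two carbons and only one H (H1), not H2.
(C) has a nitrile (-C#N) but the nitrogen is NX1 (triple-bonded), not NX3 with two H.
(D) contains a primary amino group (-NH2), which satisfies every atom and bond constraint.
So the answer is (D).

D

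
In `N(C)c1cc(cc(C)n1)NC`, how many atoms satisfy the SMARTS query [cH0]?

3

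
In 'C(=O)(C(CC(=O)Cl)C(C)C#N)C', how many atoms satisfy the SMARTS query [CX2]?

1

The query [CX2] means: C with X2: aliphatic carbon with exactly 2 total connections.
Check the 12 heavy atoms by environment: 5× C (X4) → no; 2× C (X3) → no; 2× O (X1) → no; 1× Cl (X1) → no; 1× C (X2) → match; 1× N (X1) → no.
That gives 1 matching atom.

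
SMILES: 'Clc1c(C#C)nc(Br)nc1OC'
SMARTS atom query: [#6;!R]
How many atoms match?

The query [#6;!R] means: carbon not in any ring.
Check the 12 heavy atoms by environment: 2× n (aromatic, in 6-ring) → no; 4× c (aromatic, in 6-ring) → no; 1× Br (acyclic) → no; 3× C (acyclic) → match; 1× O (acyclic) → no; 1× Cl (acyclic) → no.
That gives 3 matching atoms.

3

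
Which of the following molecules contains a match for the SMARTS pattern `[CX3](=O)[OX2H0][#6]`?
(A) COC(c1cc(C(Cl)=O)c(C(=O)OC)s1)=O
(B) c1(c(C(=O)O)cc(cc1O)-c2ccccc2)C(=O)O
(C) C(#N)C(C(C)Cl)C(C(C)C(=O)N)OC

[CX3](=O)[OX2H0][#6] describes a carbonyl carbon bonded to an oxygen that is itself bonded to carbon (no H on that O) (an ester).
(A) contains a methyl-ester group (-C(=O)OCH3), which satisfies every atom and bond constraint.
(B) has a carboxylic acid group (-C(=O)OH) but the singly-bonded O carries H (OX2H1, not H0).
(C) has a primary amide (-C(=O)NH2) but the carbonyl is bonded to N, not to an O-C linkage.
So the answer is (A).

A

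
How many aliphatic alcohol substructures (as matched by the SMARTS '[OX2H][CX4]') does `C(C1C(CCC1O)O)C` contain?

[OX2H][CX4] is the SMARTS for an aliphatic alcohol: a hydroxyl oxygen bound to an sp3 (X4) carbon.
The molecule carries 2 separate instances of a hydroxyl group (-OH) meeting every constraint; each maps to a distinct set of atoms, giving 2 matches.

2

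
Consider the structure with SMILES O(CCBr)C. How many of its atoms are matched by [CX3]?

0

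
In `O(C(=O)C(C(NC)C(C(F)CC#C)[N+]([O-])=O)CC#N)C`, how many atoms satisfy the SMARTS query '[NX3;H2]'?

0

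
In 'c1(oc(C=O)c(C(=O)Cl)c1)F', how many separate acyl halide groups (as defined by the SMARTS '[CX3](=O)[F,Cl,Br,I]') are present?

[CX3](=O)[F,Cl,Br,I] is the SMARTS for an acyl halide: a carbonyl carbon bonded to a halogen.
Exactly one fragment in the molecule meets all constraints, giving 1 match.

1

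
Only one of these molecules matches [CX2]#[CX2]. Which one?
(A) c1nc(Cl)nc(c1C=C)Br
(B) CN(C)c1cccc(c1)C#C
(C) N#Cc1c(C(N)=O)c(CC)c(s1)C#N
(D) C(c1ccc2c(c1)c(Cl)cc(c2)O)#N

B

[CX2]#[CX2] describes a carbon-carbon triple bond (an alkyne).
(A) has a vinyl group (-CH=CH2) but the C=C is a double bond; both carbons are CX3, not CX2.
(B) contains an ethynyl group (-C#CH), which satisfies every atom and bond constraint.
(C) has a nitrile (-C#N) but the triple bond is C#N, not C#C.
(D) has a nitrile (-C#N) but the triple bond is C#N, not C#C.
So the answer is (B).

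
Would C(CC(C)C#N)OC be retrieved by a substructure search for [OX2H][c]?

The pattern [OX2H][c] describes a hydroxyl oxygen attached to an aromatic carbon — a phenol.
The closest candidate here is a methoxy ether (-OCH3), but the oxygen has H0, not H1. No other fragment satisfies the full query, so there is no match.

No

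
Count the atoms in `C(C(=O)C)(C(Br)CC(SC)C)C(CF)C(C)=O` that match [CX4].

The query [CX4] means: C with X4: aliphatic carbon with exactly 4 total connections (bonds + H).
Check the 17 heavy atoms by environment: 10× C (X4) → match; 2× C (X3) → no; 2× O (X1) → no; 1× S (X2) → no; 1× F (X1) → no; 1× Br (X1) → no.
That gives 10 matching atoms.

10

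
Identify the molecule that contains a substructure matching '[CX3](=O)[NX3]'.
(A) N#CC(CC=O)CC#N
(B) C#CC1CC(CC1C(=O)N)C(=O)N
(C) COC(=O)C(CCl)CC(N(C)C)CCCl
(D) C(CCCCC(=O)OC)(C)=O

[CX3](=O)[NX3] describes a carbonyl carbon bonded to a trivalent nitrogen (an amide).
(A) has a nitrile (-C#N) but the nitrile N is NX1 (triple-bonded), not NX3.
(B) contains a primary amide (-C(=O)NH2), which satisfies every atom and bond constraint.
(C) has a methyl-ester group (-C(=O)OCH3) but the carbonyl is bonded to O, not to an NX3 nitrogen.
(D) has a methyl-ester group (-C(=O)OCH3) but the carbonyl is bonded to O, not to an NX3 nitrogen.
So the answer is (B).

B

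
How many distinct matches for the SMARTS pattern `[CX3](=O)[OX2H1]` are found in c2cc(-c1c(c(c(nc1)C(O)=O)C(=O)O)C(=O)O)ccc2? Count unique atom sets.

3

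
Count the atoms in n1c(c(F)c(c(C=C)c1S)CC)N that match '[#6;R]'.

The query [#6;R] means: carbon that is part of a ring.
Check the 13 heavy atoms by environment: 1× n (aromatic, in 6-ring) → no; 5× c (aromatic, in 6-ring) → match; 1× N (acyclic) → no; 1× S (acyclic) → no; 4× C (acyclic) → no; 1× F (acyclic) → no.
That gives 5 matching atoms.

5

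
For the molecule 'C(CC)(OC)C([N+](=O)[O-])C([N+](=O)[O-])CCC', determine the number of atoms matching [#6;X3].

0

The query [#6;X3] means: any carbon (aromatic or not) with three total connections.
Check the 16 heavy atoms by environment: 9× C (X4) → no; 2× N (charge +1, X3) → no; 2× O (charge -1, X1) → no; 2× O (X1) → no; 1× O (X2) → no.
No environment satisfies the query, so 0 matching atoms.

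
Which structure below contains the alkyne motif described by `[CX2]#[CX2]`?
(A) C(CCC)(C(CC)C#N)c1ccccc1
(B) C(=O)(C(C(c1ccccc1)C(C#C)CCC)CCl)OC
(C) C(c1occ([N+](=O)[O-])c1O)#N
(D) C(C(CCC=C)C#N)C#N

B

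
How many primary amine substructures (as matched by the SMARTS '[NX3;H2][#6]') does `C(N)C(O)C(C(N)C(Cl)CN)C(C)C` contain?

[NX3;H2][#6] is the SMARTS for a primary amine: a trivalent nitrogen with two H attached to carbon.
The molecule carries 3 separate instances of a primary amino group (-NH2) meeting every constraint; each maps to a distinct set of atoms, giving 3 matches.

3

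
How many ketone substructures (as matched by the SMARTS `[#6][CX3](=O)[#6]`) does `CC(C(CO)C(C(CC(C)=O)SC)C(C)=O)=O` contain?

3

[#6][CX3](=O)[#6] is the SMARTS for a ketone: a carbonyl carbon (no H) flanked by two carbons.
The molecule carries 3 separate instances of an acetyl/ketone group (-C(=O)CH3) meeting every constraint; each maps to a distinct set of atoms, giving 3 matches.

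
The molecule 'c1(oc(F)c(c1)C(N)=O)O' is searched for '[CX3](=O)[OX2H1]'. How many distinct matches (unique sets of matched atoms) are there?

[CX3](=O)[OX2H1] is the SMARTS for a carboxylic acid: an sp2 carbon double-bonded to O and single-bonded to an -OH oxygen.
The molecule has a primary amide (-C(=O)NH2), but the carbonyl is bonded to N, not to an -OH oxygen; nothing else fits, so there are 0 matches.

0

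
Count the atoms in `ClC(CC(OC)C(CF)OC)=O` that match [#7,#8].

3

Check the 12 heavy atoms by environment: 7× C → no; 1× F → no; 3× O → match; 1× Cl → no.
That gives 3 matching atoms.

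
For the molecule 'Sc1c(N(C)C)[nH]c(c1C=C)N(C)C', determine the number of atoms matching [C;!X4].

2

The query [C;!X4] means: aliphatic carbon that does not have four total connections.
Check the 14 heavy atoms by environment: 1× n (aromatic, X3) → no; 4× c (aromatic, X3) → no; 2× N (X3) → no; 4× C (X4) → no; 1× S (X2) → no; 2× C (X3) → match.
That gives 2 matching atoms.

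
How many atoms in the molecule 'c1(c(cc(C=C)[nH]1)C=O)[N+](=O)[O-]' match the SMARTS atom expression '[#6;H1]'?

3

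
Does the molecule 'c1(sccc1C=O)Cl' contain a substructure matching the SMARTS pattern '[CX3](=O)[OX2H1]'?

No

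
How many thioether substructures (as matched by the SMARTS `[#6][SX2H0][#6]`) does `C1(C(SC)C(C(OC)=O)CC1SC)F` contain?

2

[#6][SX2H0][#6] is the SMARTS for a thioether: an aliphatic sulfur bridging two carbons with no H on the sulfur.
The molecule carries 2 separate instances of a methylthio ether (-SCH3) meeting every constraint; each maps to a distinct set of atoms, giving 2 matches.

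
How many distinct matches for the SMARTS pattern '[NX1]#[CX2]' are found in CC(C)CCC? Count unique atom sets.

[NX1]#[CX2] is the SMARTS for a nitrile: a nitrogen triple-bonded to a two-connected carbon.
No fragment in the molecule satisfies every constraint, giving 0 matches.

0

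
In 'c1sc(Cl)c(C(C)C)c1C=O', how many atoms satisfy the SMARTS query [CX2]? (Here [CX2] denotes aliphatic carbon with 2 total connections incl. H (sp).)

0

The query [CX2] means: C with X2: aliphatic carbon with exactly 2 total connections.
Check the 11 heavy atoms by environment: 1× s (aromatic, X2) → no; 4× c (aromatic, X3) → no; 1× Cl (X1) → no; 1× C (X3) → no; 1× O (X1) → no; 3× C (X4) → no.
No environment satisfies the query, so 0 matching atoms.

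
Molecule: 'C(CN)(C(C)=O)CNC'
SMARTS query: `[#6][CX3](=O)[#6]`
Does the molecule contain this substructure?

Yes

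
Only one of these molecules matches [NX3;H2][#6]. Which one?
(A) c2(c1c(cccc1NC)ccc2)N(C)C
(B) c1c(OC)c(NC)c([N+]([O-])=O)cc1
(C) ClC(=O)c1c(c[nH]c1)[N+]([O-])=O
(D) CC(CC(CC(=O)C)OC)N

D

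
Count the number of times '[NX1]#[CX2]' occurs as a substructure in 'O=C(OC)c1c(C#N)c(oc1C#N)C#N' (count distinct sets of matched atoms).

[NX1]#[CX2] is the SMARTS for a nitrile: a nitrogen triple-bonded to a two-connected carbon.
The molecule carries 3 separate instances of a nitrile (-C#N) meeting every constraint; each maps to a distinct set of atoms, giving 3 matches.

3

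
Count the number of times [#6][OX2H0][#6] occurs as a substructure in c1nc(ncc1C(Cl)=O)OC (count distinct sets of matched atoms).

1

[#6][OX2H0][#6] is the SMARTS for an ether: an aliphatic oxygen bridging two carbons with no H on the oxygen.
Exactly one fragment in the molecule meets all constraints, giving 1 match.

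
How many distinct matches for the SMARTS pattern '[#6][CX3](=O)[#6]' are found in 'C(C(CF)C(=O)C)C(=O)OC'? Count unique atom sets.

[#6][CX3](=O)[#6] is the SMARTS for a ketone: a carbonyl carbon (no H) flanked by two carbons.
Exactly one fragment in the molecule meets all constraints, giving 1 match.

1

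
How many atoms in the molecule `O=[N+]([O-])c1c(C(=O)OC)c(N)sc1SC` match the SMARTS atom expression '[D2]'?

3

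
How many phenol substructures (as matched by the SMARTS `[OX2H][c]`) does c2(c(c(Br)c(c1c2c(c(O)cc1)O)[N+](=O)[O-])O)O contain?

4

[OX2H][c] is the SMARTS for a phenol: a hydroxyl oxygen attached to an aromatic carbon.
The molecule carries 4 separate instances of a hydroxyl group (-OH) meeting every constraint; each maps to a distinct set of atoms, giving 4 matches.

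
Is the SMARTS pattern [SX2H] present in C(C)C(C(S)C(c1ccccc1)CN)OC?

Yes

The pattern [SX2H] describes an aliphatic sulfur with two connections, one being H — a thiol.
The molecule carries a thiol (-SH), whose atoms satisfy every constraint of the query, so the pattern matches.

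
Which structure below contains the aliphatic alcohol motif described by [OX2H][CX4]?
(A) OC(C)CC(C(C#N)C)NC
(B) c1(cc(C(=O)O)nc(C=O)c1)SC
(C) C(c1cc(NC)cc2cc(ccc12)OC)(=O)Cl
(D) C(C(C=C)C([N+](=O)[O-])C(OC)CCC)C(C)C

A

[OX2H][CX4] describes a hydroxyl oxygen bound to an sp3 (X4) carbon (an aliphatic alcohol).
(A) contains a hydroxyl group (-OH), which satisfies every atom and bond constraint.
(B) has a carboxylic acid group (-C(=O)OH) but the -OH is on a CX3 carbonyl carbon, not a CX4 carbon.
(C) has a methoxy ether (-OCH3) but the oxygen has H0 (ether), not H1.
(D) has a methoxy ether (-OCH3) but the oxygen has H0 (ether), not H1.
So the answer is (A).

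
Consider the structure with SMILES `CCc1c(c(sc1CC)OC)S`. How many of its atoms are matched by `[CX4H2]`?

Check the 12 heavy atoms by environment: 1× s (aromatic, H0, X2) → no; 4× c (aromatic, H0, X3) → no; 1× O (H0, X2) → no; 3× C (H3, X4) → no; 2× C (H2, X4) → match; 1× S (H1, X2) → no.
That gives 2 matching atoms.

2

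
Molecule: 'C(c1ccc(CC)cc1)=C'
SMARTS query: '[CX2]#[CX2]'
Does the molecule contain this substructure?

The pattern [CX2]#[CX2] describes a carbon-carbon triple bond — an alkyne.
The closest candidate here is a vinyl group (-CH=CH2), but the C=C is a double bond; both carbons are CX3, not CX2. No other fragment satisfies the full query, so there is no match.

No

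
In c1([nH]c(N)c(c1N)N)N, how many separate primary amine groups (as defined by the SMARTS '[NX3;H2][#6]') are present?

4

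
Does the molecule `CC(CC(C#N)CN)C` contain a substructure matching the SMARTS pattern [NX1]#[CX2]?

Yes

The pattern [NX1]#[CX2] describes a nitrogen triple-bonded to a two-connected carbon — a nitrile.
The molecule carries a nitrile (-C#N), whose atoms satisfy every constraint of the query, so the pattern matches.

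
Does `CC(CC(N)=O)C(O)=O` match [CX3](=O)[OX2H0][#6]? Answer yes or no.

The pattern [CX3](=O)[OX2H0][#6] describes a carbonyl carbon bonded to an oxygen that is itself bonded to carbon (no H on that O) — an ester.
The closest candidate here is a primary amide (-C(=O)NH2), but the carbonyl is bonded to N, not to an O-C linkage. No other fragment satisfies the full query, so there is no match.

No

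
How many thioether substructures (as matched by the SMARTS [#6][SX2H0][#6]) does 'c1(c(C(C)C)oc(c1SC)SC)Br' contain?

[#6][SX2H0][#6] is the SMARTS for a thioether: an aliphatic sulfur bridging two carbons with no H on the sulfur.
The molecule carries 2 separate instances of a methylthio ether (-SCH3) meeting every constraint; each maps to a distinct set of atoms, giving 2 matches.

2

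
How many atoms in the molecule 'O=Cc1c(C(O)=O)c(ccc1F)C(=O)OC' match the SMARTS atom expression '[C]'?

4

The query [C] means: uppercase C matches aliphatic (non-aromatic) carbon only.
Check the 16 heavy atoms by environment: 6× c (aromatic) → no; 4× C → match; 5× O → no; 1× F → no.
That gives 4 matching atoms.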